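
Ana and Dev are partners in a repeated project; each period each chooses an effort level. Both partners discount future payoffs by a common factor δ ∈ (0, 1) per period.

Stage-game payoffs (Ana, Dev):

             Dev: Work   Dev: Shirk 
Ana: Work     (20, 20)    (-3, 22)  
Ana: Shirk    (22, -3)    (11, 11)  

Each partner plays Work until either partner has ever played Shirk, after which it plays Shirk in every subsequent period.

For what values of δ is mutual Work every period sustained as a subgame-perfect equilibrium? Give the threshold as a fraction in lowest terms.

20/(1−δ) ≥ 22 + 11δ/(1−δ)
20 ≥ 22 − 11δ
δ ≥ 2/11.

2/11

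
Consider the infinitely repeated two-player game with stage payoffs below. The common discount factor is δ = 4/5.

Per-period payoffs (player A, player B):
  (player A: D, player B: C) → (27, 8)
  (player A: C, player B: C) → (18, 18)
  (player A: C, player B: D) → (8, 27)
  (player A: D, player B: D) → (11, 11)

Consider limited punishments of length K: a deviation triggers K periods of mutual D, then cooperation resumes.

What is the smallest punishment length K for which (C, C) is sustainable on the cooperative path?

No profitable deviation requires (18−11)(δ+…+δ^K) ≥ 27−18, i.e. δ+…+δ^K ≥ 9/7 ≈ 1.2857.
With δ = 4/5, the partial sums are K=1: 0.8000, K=2: 1.4400.
K = 2 is the first length at which the sum reaches 1.2857.

2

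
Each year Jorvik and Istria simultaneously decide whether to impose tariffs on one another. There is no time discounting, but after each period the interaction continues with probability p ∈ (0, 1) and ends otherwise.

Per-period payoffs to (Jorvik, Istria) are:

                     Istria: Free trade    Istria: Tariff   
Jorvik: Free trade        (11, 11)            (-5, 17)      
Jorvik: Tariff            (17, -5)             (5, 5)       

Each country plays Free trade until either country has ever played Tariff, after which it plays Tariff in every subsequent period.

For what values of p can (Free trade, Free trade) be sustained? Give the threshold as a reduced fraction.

Expected cooperation value is 11 + p·11 + p²·11 + … = 11/(1−p); deviation gives 17 + p·5/(1−p).
11 ≥ 17(1−p) + 5p ⇒ 12p ≥ 6 ⇒ p ≥ 6/12 = 1/2.

1/2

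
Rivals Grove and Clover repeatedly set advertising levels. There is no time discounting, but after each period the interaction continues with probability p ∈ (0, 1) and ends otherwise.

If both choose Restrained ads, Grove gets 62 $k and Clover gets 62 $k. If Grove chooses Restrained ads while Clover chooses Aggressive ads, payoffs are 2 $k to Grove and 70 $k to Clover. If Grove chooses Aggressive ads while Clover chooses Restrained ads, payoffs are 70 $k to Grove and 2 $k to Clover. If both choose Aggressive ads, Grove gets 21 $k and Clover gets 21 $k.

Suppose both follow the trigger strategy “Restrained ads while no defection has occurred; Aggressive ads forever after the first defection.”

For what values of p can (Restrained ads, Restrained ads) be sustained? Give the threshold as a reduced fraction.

8/49

Expected cooperation value is 62 + p·62 + p²·62 + … = 62/(1−p); deviation gives 70 + p·21/(1−p).
62 ≥ 70(1−p) + 21p ⇒ 49p ≥ 8 ⇒ p ≥ 8/49.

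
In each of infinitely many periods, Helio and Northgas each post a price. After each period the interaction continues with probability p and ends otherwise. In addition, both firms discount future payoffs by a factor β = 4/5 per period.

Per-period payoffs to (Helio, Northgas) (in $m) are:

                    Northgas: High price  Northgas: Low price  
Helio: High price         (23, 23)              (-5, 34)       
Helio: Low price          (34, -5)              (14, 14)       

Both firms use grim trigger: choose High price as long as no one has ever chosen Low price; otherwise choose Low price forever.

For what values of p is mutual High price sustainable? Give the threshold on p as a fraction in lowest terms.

With continuation probability p and discount β, the effective per-period discount factor is βp.
Grim-trigger IC: βp ≥ (34−23)/(34−14) = 11/20.
So p ≥ (11/20)/(4/5) = 11/16.

11/16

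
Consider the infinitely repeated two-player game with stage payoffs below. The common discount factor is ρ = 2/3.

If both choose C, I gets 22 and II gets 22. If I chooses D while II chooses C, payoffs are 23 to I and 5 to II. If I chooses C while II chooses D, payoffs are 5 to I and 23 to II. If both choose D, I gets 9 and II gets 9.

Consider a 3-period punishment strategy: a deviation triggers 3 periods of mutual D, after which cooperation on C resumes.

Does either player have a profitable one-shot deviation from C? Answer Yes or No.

No

IC: ρ+…+ρ^3 ≥ (23−22)/(22−9) = 1/13.
At ρ = 2/3: partial sum = 1.4074 ≥ 0.0769. Cooperation sustainable.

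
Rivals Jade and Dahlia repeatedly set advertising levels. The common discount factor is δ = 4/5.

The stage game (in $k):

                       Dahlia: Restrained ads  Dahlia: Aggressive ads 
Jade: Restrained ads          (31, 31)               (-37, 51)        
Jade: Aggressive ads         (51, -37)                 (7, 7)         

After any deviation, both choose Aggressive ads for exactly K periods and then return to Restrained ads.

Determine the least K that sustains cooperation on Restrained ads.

IC: δ(1−δ^K)/(1−δ) ≥ (51−31)/(31−7) = 5/6.
With δ = 4/5: need 1 − δ^K ≥ 5/6·(1−4/5)/(4/5), i.e. δ^K ≤ 0.7917.
Since (4/5)^1 = 0.8000 and (4/5)^2 = 0.6400, the smallest such K is 2.

2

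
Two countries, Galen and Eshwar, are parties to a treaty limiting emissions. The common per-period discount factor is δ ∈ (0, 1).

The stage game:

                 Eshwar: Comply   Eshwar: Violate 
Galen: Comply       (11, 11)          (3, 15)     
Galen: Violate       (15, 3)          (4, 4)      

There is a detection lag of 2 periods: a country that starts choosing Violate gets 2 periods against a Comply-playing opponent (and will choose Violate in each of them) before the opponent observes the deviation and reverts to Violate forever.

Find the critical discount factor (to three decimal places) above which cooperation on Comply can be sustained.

A deviator earns 15 for 2 periods, then 4 forever; cooperating earns 11 forever. Multiplying the IC by (1−δ):
11 ≥ 15(1−δ^2) + 4δ^2, so 11·δ^2 ≥ 4 and δ^2 ≥ 4/11.
δ ≥ (4/11)^(1/2) ≈ 0.603.

0.603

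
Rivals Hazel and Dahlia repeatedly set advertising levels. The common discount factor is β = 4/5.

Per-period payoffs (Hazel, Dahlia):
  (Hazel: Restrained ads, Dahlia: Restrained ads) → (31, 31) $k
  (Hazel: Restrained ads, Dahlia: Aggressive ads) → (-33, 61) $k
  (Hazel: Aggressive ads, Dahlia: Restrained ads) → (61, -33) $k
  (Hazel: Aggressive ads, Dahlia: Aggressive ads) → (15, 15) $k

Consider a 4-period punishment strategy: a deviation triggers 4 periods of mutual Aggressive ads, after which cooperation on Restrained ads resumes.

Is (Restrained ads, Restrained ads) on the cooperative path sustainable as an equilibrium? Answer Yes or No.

Comparing payoff streams over the 5 periods until play realigns: cooperate → 31(1+β+…+β^4); deviate → 61 + 15(β+…+β^4).
Cooperation is sustained iff (31−15)(β+…+β^4) ≥ 61−31.
β+…+β^4 = 4/5·(1−(4/5)^4)/(1−4/5) = 2.3616, and (61−31)/(31−15) = 1.8750.
2.3616 ≥ 1.8750, so cooperation is sustainable.

Yes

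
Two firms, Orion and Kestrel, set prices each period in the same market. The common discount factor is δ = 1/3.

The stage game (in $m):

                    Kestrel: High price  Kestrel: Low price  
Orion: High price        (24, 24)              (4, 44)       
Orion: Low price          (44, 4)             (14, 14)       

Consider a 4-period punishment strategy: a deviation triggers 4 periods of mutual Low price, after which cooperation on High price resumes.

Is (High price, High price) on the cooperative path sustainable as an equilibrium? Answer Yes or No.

Comparing payoff streams over the 5 periods until play realigns: cooperate → 24(1+δ+…+δ^4); deviate → 44 + 14(δ+…+δ^4).
Cooperation is sustained iff (24−14)(δ+…+δ^4) ≥ 44−24.
δ+…+δ^4 = 1/3·(1−(1/3)^4)/(1−1/3) = 0.4938, and (44−24)/(24−14) = 2.0000.
0.4938 < 2.0000, so cooperation is not sustainable.

No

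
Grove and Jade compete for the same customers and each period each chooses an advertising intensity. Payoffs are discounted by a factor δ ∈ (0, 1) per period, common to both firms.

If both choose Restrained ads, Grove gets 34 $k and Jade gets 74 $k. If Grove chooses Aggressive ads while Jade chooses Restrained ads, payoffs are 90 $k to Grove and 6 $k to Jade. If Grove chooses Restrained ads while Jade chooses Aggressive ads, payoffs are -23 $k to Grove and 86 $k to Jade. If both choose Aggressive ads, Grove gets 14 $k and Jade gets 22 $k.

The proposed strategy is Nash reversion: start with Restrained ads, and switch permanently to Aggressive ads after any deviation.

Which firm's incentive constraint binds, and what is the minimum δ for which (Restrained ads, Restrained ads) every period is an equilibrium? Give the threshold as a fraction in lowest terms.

Grove's threshold: (90−34)/(90−14) = 14/19.
Jade's threshold: (86−74)/(86−22) = 3/16.
14/19 > 3/16, so Grove binds and δ* = 14/19.

Grove; δ ≥ 14/19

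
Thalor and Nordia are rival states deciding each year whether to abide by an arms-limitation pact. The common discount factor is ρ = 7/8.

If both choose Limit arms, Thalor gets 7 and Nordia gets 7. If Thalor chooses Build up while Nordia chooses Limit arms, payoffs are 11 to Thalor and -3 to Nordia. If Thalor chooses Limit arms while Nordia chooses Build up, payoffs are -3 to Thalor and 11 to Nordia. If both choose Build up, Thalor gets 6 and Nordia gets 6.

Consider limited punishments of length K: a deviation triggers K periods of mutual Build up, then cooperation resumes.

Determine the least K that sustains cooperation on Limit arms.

7

Need Σ_{k=1}^{K} ρ^k ≥ (11−7)/(7−6) = 4.0000 at ρ = 7/8.
At K = 6 the sum is 3.8584 < 4.0000; at K = 7 it is 4.2511 ≥ 4.0000.
So the minimum punishment length is K = 7.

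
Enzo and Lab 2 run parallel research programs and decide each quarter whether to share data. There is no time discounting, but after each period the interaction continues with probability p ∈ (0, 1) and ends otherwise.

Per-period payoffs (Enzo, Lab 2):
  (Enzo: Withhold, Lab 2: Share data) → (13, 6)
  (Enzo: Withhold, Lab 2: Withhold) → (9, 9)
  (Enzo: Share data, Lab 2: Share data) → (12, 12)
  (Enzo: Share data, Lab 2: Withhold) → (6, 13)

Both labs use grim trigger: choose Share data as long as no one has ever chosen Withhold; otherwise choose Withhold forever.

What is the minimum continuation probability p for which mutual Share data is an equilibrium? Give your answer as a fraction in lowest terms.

Expected cooperation value is 12 + p·12 + p²·12 + … = 12/(1−p); deviation gives 13 + p·9/(1−p).
12 ≥ 13(1−p) + 9p ⇒ 4p ≥ 1 ⇒ p ≥ 1/4.

1/4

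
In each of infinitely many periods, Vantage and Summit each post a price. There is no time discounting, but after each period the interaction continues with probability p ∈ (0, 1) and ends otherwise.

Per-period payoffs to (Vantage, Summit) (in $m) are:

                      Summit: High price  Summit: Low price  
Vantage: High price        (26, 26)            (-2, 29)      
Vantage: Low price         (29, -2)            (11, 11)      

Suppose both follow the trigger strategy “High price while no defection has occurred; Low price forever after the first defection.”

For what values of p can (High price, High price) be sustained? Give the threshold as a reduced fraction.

1/6

Expected cooperation value is 26 + p·26 + p²·26 + … = 26/(1−p); deviation gives 29 + p·11/(1−p).
26 ≥ 29(1−p) + 11p ⇒ 18p ≥ 3 ⇒ p ≥ 3/18 = 1/6.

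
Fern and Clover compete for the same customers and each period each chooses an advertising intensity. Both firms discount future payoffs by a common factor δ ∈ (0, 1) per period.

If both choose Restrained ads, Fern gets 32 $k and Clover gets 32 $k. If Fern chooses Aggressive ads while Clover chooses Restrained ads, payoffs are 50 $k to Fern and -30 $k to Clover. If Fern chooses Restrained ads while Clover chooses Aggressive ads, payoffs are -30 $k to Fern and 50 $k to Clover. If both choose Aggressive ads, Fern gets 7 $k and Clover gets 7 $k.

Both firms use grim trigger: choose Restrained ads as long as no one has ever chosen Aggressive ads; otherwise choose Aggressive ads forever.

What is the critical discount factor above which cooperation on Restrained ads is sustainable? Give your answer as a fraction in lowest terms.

32/(1−δ) ≥ 50 + 7δ/(1−δ)
32 ≥ 50 − 43δ
δ ≥ 18/43.

18/43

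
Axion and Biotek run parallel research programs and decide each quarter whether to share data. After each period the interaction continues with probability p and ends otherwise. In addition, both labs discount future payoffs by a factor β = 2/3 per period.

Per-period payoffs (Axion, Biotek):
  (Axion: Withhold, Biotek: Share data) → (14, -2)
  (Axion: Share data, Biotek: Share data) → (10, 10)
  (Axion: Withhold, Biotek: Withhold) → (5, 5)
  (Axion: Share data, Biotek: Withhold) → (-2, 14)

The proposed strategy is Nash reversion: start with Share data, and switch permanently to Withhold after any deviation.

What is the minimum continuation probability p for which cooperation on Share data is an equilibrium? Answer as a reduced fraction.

2/3

With continuation probability p and discount β, the effective per-period discount factor is βp.
Grim-trigger IC: βp ≥ (14−10)/(14−5) = 4/9.
So p ≥ (4/9)/(2/3) = 2/3.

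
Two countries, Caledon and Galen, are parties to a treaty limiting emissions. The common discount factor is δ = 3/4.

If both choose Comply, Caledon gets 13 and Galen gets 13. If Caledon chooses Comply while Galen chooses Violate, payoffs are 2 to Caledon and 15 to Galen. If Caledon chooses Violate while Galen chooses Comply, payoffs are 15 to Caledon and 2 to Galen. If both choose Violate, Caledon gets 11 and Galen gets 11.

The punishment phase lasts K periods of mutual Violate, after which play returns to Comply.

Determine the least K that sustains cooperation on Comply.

2

No profitable deviation requires (13−11)(δ+…+δ^K) ≥ 15−13, i.e. δ+…+δ^K ≥ 1 ≈ 1.0000.
With δ = 3/4, the partial sums are K=1: 0.7500, K=2: 1.3125.
K = 2 is the first length at which the sum reaches 1.0000.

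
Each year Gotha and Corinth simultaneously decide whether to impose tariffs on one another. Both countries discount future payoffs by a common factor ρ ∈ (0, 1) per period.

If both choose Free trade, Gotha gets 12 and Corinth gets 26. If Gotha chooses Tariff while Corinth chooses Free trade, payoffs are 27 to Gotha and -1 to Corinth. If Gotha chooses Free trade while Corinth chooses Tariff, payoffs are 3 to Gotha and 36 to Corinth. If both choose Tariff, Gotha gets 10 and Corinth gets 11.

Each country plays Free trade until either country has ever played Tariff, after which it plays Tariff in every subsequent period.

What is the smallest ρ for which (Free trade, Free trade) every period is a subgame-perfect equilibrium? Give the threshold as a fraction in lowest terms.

15/17

Gotha: cooperation gives 12 each period; deviation gives 27 once then 10 forever.
  12/(1−ρ) ≥ 27 + 10ρ/(1−ρ) ⇒ ρ ≥ 15/17.
Corinth: cooperation gives 26 each period; deviation gives 36 once then 11 forever.
  ρ ≥ 10/25 = 2/5.
Both must hold, so the binding constraint is Gotha's: ρ ≥ 15/17.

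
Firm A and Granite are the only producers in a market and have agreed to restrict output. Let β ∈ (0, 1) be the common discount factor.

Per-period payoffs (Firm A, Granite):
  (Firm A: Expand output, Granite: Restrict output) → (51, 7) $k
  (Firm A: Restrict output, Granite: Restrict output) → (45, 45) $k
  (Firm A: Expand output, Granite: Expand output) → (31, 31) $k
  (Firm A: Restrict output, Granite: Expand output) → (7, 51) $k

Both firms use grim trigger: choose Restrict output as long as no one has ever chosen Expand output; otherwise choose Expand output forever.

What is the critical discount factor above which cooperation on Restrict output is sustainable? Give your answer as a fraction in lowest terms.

45/(1−β) ≥ 51 + 31β/(1−β)
45 ≥ 51 − 20β
β ≥ 6/20 = 3/10.

3/10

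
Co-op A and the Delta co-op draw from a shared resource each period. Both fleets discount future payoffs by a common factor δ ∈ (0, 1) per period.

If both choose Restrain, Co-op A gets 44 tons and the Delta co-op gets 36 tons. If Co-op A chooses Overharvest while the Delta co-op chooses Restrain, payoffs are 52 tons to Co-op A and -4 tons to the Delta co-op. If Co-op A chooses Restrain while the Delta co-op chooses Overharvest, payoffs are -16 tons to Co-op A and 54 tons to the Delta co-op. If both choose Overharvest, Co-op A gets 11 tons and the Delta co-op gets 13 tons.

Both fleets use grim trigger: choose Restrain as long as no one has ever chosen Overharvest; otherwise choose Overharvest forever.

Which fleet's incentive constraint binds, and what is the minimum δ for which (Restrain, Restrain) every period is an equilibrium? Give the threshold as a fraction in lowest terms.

Co-op A: cooperation gives 44 each period; deviation gives 52 once then 11 forever.
  44/(1−δ) ≥ 52 + 11δ/(1−δ) ⇒ δ ≥ 8/41.
the Delta co-op: cooperation gives 36 each period; deviation gives 54 once then 13 forever.
  δ ≥ 18/41.
Both must hold, so the binding constraint is the Delta co-op's: δ ≥ 18/41.

the Delta co-op; δ ≥ 18/41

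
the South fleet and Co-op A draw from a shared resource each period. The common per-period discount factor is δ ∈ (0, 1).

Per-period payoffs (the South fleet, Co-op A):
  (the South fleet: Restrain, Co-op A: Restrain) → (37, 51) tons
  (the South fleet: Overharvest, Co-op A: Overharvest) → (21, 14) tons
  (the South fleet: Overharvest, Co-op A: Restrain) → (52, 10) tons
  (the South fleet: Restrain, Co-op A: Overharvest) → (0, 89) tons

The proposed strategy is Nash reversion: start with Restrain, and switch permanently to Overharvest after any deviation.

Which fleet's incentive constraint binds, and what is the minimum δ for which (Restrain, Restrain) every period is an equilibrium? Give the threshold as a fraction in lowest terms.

Co-op A; δ ≥ 38/75

the South fleet's threshold: (52−37)/(52−21) = 15/31.
Co-op A's threshold: (89−51)/(89−14) = 38/75.
15/31 < 38/75, so Co-op A binds and δ* = 38/75.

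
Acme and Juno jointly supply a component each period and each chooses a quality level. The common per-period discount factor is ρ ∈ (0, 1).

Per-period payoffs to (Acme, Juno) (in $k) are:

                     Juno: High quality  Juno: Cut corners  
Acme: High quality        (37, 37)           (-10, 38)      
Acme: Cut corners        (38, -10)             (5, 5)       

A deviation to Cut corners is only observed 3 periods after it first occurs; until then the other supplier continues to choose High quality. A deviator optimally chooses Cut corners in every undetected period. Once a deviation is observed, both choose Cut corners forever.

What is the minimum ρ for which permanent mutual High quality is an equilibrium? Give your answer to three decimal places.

A deviator earns 38 for 3 periods, then 5 forever; cooperating earns 37 forever. Multiplying the IC by (1−ρ):
37 ≥ 38(1−ρ^3) + 5ρ^3, so 33·ρ^3 ≥ 1 and ρ^3 ≥ 1/33.
ρ ≥ (1/33)^(1/3) ≈ 0.312.

0.312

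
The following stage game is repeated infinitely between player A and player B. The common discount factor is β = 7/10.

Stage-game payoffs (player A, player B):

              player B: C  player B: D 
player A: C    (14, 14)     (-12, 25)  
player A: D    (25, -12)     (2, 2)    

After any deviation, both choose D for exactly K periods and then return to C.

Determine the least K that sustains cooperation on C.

2

No profitable deviation requires (14−2)(β+…+β^K) ≥ 25−14, i.e. β+…+β^K ≥ 11/12 ≈ 0.9167.
With β = 7/10, the partial sums are K=1: 0.7000, K=2: 1.1900.
K = 2 is the first length at which the sum reaches 0.9167.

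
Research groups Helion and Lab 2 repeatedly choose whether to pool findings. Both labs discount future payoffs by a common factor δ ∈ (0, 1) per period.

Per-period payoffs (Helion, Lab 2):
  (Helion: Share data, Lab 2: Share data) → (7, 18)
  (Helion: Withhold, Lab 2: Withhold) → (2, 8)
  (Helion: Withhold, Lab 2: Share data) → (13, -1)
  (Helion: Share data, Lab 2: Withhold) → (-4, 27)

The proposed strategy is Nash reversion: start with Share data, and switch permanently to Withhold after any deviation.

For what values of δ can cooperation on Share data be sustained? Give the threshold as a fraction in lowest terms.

For Helion: deviation gain 13−7 = 6, per-period punishment loss 7−2 = 5. IC gives δ ≥ 6/11.
For Lab 2: gain 9, loss 10 per period, so δ ≥ 9/19.
The tighter constraint is Helion's, so cooperation needs δ ≥ 6/11.

6/11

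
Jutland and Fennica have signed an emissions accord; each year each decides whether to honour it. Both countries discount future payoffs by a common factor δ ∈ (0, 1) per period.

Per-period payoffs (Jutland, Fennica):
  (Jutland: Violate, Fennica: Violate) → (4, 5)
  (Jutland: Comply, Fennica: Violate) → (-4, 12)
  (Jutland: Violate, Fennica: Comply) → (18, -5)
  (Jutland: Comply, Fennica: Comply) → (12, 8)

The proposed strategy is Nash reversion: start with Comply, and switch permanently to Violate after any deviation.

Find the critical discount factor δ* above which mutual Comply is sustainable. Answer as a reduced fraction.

For Jutland: deviation gain 18−12 = 6, per-period punishment loss 12−4 = 8. IC gives δ ≥ 6/14 = 3/7.
For Fennica: gain 4, loss 3 per period, so δ ≥ 4/7.
The tighter constraint is Fennica's, so cooperation needs δ ≥ 4/7.

4/7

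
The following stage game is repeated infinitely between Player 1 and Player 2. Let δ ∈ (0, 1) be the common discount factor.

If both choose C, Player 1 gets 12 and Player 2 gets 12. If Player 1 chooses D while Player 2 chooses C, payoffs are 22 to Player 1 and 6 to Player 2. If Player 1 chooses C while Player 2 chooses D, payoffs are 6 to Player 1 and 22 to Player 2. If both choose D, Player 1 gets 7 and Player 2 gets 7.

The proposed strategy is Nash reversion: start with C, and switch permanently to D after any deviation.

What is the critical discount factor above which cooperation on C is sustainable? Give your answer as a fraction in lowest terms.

12/(1−δ) ≥ 22 + 7δ/(1−δ)
12 ≥ 22 − 15δ
δ ≥ 10/15 = 2/3.

2/3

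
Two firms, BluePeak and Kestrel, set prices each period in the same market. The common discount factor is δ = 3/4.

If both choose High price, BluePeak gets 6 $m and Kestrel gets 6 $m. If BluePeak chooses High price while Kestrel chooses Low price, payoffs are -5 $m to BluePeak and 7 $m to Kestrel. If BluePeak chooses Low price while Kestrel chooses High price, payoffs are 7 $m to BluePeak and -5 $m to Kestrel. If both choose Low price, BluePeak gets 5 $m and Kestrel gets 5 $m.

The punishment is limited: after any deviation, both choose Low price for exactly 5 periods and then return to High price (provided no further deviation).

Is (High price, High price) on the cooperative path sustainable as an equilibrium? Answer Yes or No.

IC: δ+…+δ^5 ≥ (7−6)/(6−5) = 1.
At δ = 3/4: partial sum = 2.2881 ≥ 1.0000. Cooperation sustainable.

Yes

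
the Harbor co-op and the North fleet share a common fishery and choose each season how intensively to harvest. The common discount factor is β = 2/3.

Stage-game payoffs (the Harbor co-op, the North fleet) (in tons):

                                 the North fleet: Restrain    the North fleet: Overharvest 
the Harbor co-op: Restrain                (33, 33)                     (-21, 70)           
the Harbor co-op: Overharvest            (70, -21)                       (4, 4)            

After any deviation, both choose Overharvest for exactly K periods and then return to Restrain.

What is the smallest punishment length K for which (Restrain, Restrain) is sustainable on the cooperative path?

3

No profitable deviation requires (33−4)(β+…+β^K) ≥ 70−33, i.e. β+…+β^K ≥ 37/29 ≈ 1.2759.
With β = 2/3, the partial sums are K=1: 0.6667, K=2: 1.1111, K=3: 1.4074.
K = 3 is the first length at which the sum reaches 1.2759.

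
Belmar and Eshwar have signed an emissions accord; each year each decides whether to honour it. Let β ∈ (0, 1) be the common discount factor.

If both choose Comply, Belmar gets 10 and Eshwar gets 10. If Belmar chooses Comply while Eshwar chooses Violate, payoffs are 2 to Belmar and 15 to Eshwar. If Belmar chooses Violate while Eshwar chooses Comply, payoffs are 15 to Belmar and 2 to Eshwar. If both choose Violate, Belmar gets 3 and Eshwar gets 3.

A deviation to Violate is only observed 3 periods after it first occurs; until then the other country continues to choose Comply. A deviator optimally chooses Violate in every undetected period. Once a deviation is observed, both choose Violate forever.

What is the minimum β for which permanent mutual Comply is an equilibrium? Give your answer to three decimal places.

The best deviation is to choose Violate for all 3 undetected periods, earning 15 each, then 3 forever once detected.
Deviation value: 15(1−β^3)/(1−β) + 3β^3/(1−β); cooperation value: 10/(1−β).
IC: 10 ≥ 15(1−β^3) + 3β^3 = 15 − 12β^3.
So β^3 ≥ 5/12, giving β ≥ (5/12)^(1/3) ≈ 0.747.

0.747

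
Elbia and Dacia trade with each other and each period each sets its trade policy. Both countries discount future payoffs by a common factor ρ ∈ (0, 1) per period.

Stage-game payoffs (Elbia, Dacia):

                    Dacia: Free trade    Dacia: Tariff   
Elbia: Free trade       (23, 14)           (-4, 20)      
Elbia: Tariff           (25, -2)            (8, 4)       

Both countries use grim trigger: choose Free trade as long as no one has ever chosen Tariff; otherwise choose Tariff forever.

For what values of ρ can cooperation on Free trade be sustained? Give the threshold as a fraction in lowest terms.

3/8

For Elbia: deviation gain 25−23 = 2, per-period punishment loss 23−8 = 15. IC gives ρ ≥ 2/17.
For Dacia: gain 6, loss 10 per period, so ρ ≥ 6/16 = 3/8.
The tighter constraint is Dacia's, so cooperation needs ρ ≥ 3/8.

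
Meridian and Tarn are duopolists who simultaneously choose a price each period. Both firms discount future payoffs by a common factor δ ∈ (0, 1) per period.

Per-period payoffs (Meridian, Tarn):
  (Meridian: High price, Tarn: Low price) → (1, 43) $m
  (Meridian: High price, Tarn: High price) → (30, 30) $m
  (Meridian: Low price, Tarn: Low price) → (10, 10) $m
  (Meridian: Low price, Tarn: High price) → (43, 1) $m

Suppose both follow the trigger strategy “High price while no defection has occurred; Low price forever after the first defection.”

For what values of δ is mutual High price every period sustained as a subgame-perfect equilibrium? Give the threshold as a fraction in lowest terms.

13/33

Cooperation forever yields 30 each period: 30/(1−δ).
Deviating yields 43 once, then 10 forever: 43 + 10δ/(1−δ).
No profitable deviation requires 30/(1−δ) ≥ 43 + 10δ/(1−δ).
Multiplying by (1−δ): 30 ≥ 43(1−δ) + 10δ = 43 − 33δ.
So 33δ ≥ 13, i.e. δ ≥ 13/33.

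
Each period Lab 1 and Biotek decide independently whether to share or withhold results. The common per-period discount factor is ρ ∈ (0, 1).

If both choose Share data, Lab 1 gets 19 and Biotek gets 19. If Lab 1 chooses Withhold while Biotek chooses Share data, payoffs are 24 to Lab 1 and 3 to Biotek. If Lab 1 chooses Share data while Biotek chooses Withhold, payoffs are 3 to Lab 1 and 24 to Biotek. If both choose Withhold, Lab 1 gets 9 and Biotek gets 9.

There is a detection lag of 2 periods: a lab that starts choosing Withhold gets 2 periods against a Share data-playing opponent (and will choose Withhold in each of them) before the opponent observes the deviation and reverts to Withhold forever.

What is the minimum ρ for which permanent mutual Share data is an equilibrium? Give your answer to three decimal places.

Deviating for the 2 undetected periods gains 24−19 = 5 per period over cooperation, then loses 19−9 = 10 per period forever once punishment starts.
Gain: 5(1 + ρ + … + ρ^1); loss: 10·ρ^2/(1−ρ).
No profitable deviation ⇔ 5(1−ρ^2) ≤ 10·ρ^2, i.e. ρ^2 ≥ 5/(5+10) = 1/3.
Hence ρ ≥ (1/3)^(1/2) ≈ 0.577.

0.577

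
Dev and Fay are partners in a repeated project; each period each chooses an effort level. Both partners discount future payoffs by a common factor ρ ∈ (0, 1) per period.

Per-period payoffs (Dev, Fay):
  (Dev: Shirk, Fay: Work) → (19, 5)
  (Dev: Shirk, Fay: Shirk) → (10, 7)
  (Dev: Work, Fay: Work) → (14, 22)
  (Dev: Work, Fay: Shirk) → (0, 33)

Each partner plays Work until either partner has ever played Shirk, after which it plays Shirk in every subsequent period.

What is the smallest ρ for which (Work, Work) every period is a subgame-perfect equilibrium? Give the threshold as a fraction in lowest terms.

Dev's threshold: (19−14)/(19−10) = 5/9.
Fay's threshold: (33−22)/(33−7) = 11/26.
5/9 > 11/26, so Dev binds and ρ* = 5/9.

5/9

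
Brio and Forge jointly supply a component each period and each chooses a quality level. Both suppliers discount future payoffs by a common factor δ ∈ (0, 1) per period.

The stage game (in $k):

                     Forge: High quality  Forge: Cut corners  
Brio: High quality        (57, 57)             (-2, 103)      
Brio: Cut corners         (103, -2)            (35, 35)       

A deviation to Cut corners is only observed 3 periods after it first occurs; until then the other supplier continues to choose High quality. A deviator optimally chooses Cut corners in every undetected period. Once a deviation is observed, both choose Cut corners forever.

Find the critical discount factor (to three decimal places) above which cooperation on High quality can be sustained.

0.878

The best deviation is to choose Cut corners for all 3 undetected periods, earning 103 each, then 35 forever once detected.
Deviation value: 103(1−δ^3)/(1−δ) + 35δ^3/(1−δ); cooperation value: 57/(1−δ).
IC: 57 ≥ 103(1−δ^3) + 35δ^3 = 103 − 68δ^3.
So δ^3 ≥ 46/68 = 23/34, giving δ ≥ (23/34)^(1/3) ≈ 0.878.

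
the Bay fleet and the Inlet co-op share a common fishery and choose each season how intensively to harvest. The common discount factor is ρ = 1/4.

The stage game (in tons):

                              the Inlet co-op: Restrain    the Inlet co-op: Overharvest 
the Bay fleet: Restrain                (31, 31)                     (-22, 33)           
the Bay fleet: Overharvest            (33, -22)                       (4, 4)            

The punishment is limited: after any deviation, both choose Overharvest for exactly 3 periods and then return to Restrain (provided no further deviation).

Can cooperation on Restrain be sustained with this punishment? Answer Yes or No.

IC: ρ+…+ρ^3 ≥ (33−31)/(31−4) = 2/27.
At ρ = 1/4: partial sum = 0.3281 ≥ 0.0741. Cooperation sustainable.

Yes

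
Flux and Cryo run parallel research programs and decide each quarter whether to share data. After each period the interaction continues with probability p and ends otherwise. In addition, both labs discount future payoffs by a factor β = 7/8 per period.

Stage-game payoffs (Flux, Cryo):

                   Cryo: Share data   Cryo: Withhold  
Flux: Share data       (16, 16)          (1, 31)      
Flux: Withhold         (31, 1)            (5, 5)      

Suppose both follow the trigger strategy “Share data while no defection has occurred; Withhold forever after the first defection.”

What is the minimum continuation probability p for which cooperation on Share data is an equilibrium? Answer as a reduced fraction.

With continuation probability p and discount β, the effective per-period discount factor is βp.
Grim-trigger IC: βp ≥ (31−16)/(31−5) = 15/26.
So p ≥ (15/26)/(7/8) = 60/91.

60/91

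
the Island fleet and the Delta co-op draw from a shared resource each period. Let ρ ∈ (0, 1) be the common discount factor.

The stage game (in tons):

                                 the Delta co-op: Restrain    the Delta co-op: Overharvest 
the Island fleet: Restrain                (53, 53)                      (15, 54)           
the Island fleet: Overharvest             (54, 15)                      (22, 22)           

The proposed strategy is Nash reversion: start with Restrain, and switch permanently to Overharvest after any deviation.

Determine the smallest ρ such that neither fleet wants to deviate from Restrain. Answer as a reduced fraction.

Under grim trigger the critical discount factor is (T−C)/(T−P) with T = 54, C = 53, P = 22.
ρ* = (54−53)/(54−22) = 1/32.

1/32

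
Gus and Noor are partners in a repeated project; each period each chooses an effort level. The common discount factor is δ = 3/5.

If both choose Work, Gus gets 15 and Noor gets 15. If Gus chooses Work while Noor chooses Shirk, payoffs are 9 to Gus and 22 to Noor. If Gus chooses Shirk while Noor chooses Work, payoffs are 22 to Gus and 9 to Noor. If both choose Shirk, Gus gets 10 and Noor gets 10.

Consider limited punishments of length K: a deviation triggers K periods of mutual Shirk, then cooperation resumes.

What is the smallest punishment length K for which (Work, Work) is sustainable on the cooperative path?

IC: δ(1−δ^K)/(1−δ) ≥ (22−15)/(15−10) = 7/5.
With δ = 3/5: need 1 − δ^K ≥ 7/5·(1−3/5)/(3/5), i.e. δ^K ≤ 0.0667.
Since (3/5)^5 = 0.0778 and (3/5)^6 = 0.0467, the smallest such K is 6.

6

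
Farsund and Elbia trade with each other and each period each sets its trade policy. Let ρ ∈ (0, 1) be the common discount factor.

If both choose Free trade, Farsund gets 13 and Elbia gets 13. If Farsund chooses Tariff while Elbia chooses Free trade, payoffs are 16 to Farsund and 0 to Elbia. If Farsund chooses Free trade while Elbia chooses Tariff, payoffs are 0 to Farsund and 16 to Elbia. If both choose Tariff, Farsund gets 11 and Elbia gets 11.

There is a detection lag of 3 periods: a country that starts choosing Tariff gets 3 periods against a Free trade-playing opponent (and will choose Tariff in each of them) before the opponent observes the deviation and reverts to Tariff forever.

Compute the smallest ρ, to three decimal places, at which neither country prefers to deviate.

0.843

A deviator earns 16 for 3 periods, then 11 forever; cooperating earns 13 forever. Multiplying the IC by (1−ρ):
13 ≥ 16(1−ρ^3) + 11ρ^3, so 5·ρ^3 ≥ 3 and ρ^3 ≥ 3/5.
ρ ≥ (3/5)^(1/3) ≈ 0.843.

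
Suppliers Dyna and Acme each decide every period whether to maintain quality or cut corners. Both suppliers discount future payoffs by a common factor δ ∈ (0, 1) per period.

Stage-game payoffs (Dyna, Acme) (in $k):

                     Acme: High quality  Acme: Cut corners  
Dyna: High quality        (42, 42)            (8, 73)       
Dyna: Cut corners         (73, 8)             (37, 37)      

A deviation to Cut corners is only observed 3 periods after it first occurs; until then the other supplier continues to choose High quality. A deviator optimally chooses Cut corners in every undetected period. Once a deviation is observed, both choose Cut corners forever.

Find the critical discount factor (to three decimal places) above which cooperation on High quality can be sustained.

Deviating for the 3 undetected periods gains 73−42 = 31 per period over cooperation, then loses 42−37 = 5 per period forever once punishment starts.
Gain: 31(1 + δ + … + δ^2); loss: 5·δ^3/(1−δ).
No profitable deviation ⇔ 31(1−δ^3) ≤ 5·δ^3, i.e. δ^3 ≥ 31/(31+5) = 31/36.
Hence δ ≥ (31/36)^(1/3) ≈ 0.951.

0.951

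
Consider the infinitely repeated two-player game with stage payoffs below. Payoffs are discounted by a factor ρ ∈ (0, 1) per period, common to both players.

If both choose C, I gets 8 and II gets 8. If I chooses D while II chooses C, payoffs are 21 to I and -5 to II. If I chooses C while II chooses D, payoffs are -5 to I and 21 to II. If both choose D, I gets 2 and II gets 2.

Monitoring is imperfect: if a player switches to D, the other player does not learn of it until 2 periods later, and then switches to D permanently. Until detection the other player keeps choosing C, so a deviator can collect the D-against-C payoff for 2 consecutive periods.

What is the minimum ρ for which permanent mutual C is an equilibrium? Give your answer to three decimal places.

0.827

Deviating for the 2 undetected periods gains 21−8 = 13 per period over cooperation, then loses 8−2 = 6 per period forever once punishment starts.
Gain: 13(1 + ρ + … + ρ^1); loss: 6·ρ^2/(1−ρ).
No profitable deviation ⇔ 13(1−ρ^2) ≤ 6·ρ^2, i.e. ρ^2 ≥ 13/(13+6) = 13/19.
Hence ρ ≥ (13/19)^(1/2) ≈ 0.827.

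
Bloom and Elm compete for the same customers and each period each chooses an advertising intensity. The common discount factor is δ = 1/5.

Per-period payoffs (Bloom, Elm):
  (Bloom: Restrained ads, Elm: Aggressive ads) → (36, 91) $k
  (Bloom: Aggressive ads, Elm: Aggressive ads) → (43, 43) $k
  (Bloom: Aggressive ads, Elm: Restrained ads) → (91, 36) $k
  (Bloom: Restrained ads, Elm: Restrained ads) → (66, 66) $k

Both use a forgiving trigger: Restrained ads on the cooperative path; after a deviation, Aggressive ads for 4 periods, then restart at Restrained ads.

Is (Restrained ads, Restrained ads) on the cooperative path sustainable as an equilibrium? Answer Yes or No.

IC: δ+…+δ^4 ≥ (91−66)/(66−43) = 25/23.
At δ = 1/5: partial sum = 0.2496 < 1.0870. Cooperation not sustainable.

No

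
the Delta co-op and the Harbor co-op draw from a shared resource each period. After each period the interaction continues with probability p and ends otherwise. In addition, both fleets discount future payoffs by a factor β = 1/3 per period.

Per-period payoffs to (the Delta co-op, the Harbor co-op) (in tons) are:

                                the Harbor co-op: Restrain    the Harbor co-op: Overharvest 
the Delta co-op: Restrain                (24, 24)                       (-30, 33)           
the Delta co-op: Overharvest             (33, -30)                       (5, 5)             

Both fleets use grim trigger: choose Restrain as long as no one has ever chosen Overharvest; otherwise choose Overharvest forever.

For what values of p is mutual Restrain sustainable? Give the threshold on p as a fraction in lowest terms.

With continuation probability p and discount β, the effective per-period discount factor is βp.
Grim-trigger IC: βp ≥ (33−24)/(33−5) = 9/28.
So p ≥ (9/28)/(1/3) = 27/28.

27/28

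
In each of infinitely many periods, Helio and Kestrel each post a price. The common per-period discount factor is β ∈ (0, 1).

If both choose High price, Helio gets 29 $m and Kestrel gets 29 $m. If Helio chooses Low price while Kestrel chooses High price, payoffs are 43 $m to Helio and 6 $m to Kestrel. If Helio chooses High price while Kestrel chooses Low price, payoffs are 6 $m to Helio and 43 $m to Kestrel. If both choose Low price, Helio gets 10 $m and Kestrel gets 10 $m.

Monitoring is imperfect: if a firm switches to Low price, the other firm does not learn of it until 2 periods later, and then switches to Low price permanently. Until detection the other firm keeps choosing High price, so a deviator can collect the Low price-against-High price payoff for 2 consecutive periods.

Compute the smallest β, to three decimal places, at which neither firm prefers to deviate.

The best deviation is to choose Low price for all 2 undetected periods, earning 43 each, then 10 forever once detected.
Deviation value: 43(1−β^2)/(1−β) + 10β^2/(1−β); cooperation value: 29/(1−β).
IC: 29 ≥ 43(1−β^2) + 10β^2 = 43 − 33β^2.
So β^2 ≥ 14/33, giving β ≥ (14/33)^(1/2) ≈ 0.651.

0.651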